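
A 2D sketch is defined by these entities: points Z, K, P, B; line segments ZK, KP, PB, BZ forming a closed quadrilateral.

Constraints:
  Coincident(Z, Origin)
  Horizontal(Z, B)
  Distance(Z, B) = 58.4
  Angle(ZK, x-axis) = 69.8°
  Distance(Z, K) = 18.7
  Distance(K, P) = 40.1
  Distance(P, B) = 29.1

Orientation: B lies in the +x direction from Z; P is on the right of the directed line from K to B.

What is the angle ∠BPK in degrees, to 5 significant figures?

103.66°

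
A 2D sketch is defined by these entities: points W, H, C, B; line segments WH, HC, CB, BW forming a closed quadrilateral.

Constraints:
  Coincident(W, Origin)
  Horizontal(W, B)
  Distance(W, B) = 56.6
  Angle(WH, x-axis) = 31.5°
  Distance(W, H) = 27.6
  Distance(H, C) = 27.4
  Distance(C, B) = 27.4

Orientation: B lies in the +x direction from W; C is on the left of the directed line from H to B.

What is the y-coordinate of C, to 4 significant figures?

26.12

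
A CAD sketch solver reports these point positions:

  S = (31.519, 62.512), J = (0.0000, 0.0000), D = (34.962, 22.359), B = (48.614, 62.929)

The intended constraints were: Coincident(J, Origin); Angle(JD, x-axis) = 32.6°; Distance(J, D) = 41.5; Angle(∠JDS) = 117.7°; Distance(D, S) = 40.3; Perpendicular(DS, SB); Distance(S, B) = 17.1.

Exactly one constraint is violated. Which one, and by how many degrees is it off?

Perpendicular(DS, SB) — off by 3.50°.

J = (0.00, 0.00) ✓; JD at 32.60° ✓; |JD| = 41.50 ✓; ∠JDS = 117.7° ✓; |DS| = 40.30 ✓; ∠(DS, SB) = 93.50° ✗; |SB| = 17.10 ✓.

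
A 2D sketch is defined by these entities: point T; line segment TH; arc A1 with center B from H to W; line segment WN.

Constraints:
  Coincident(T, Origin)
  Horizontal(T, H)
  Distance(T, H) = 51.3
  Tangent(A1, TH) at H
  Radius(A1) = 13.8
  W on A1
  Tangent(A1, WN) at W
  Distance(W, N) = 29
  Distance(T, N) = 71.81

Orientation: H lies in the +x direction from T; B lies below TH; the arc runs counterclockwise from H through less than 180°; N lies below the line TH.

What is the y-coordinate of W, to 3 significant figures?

-21.3

Checks: |BW| = 13.80 ✓; ∠(BW, WN) = 90.00° ✓; |WN| = 29.00 ✓; |TN| = 71.81 ✓.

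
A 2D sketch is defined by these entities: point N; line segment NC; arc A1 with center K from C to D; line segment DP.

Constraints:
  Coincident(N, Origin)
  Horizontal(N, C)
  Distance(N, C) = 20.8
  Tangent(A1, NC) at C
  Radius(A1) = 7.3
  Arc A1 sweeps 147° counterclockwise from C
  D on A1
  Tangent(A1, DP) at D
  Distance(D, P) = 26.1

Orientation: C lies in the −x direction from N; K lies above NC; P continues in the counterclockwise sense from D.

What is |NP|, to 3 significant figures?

47.6

N is at the origin; N and C share the same y with |NC| = 20.8 and C on the −x side, so C = (-20.8, 0.00). A1 meets NC tangentially, so KC is at right angles to NC, so K = C + (0, 7.3) = (-20.8, 7.30). On A1, C sits at bearing -90° from K; a 147° counterclockwise sweep puts D at bearing 57°, so D = K + 7.3·(cos 57°, sin 57°) = (-16.8, 13.4). The tangent condition forces KD to be normal to DP, so DP runs along (−sin 57°, cos 57°); with |DP| = 26.1, P = (-38.7, 27.6). Then |NP| = |P − N| = 47.6.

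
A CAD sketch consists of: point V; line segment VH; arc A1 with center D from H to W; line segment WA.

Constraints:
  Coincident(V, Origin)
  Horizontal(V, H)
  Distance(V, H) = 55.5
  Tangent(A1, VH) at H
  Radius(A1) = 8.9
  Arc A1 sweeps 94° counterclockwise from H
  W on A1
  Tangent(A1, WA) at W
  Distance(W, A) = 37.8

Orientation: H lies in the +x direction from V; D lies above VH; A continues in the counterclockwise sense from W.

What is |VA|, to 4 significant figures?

77.73

On A1, H sits at bearing -90° from D; a 94° counterclockwise sweep puts W at bearing 4°, so W = D + 8.9·(cos 4°, sin 4°) = (64.38, 9.521). Tangency of A1 to WA means the radius DW is perpendicular to WA, so WA runs along (−sin 4°, cos 4°); with |WA| = 37.8, A = (61.74, 47.23). Then |VA| = |A − V| = 77.73.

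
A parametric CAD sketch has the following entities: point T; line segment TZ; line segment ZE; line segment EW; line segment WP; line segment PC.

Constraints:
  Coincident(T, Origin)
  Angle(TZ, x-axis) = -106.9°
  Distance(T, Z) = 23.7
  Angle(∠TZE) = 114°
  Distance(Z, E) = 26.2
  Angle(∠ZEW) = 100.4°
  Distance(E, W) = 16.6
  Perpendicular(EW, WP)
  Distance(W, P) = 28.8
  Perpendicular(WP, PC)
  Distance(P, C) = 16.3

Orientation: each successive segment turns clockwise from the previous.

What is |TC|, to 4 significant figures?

17.84

T is at the origin; TZ runs at -106.9° with length 23.7, so Z = (-6.890, -22.68). ∠TZE = 114.0° gives ZE at -172.9° from the x-axis; with |ZE| = 26.2, E = (-32.89, -25.91). ∠ZEW = 100.4° gives EW at 107.5° from the x-axis; with |EW| = 16.6, W = (-37.88, -10.08). The perpendicularity gives WP at right angles to EW, so WP runs at 17.50°; with |WP| = 28.8, P = (-10.41, -1.423). The perpendicularity gives PC at right angles to WP, so PC runs at -72.50°; with |PC| = 16.3, C = (-5.512, -16.97). Then |TC| = |C − T| = 17.84.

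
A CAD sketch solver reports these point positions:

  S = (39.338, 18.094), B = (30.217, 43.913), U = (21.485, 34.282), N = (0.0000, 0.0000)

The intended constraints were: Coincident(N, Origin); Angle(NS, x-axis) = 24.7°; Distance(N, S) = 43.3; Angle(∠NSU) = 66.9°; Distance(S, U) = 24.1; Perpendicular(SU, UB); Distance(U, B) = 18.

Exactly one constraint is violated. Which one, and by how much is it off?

Distance(U, B) = 18 — off by 5.00.

N = (0.00, 0.00) ✓; NS at 24.70° ✓; |NS| = 43.30 ✓; ∠NSU = 66.90° ✓; |SU| = 24.10 ✓; ∠(SU, UB) = 90.00° ✓; |UB| = 13.00 ✗.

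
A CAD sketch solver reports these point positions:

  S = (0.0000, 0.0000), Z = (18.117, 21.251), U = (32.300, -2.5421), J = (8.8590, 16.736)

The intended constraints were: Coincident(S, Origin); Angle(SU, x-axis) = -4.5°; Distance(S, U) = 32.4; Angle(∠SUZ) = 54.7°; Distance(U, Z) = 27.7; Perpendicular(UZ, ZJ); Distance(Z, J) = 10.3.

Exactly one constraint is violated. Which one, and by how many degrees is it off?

Perpendicular(UZ, ZJ) — off by 4.80°.

S = (0.00, 0.00) ✓; SU at -4.500° ✓; |SU| = 32.40 ✓; ∠SUZ = 54.70° ✓; |UZ| = 27.70 ✓; ∠(UZ, ZJ) = 85.20° ✗; |ZJ| = 10.30 ✓.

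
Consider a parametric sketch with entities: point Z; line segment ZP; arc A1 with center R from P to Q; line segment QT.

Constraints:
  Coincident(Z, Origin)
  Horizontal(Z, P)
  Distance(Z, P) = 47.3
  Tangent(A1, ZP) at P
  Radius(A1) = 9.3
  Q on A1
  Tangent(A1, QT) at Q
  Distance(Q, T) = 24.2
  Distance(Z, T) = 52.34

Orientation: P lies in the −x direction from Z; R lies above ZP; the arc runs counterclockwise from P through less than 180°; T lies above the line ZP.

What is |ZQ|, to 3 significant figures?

39.3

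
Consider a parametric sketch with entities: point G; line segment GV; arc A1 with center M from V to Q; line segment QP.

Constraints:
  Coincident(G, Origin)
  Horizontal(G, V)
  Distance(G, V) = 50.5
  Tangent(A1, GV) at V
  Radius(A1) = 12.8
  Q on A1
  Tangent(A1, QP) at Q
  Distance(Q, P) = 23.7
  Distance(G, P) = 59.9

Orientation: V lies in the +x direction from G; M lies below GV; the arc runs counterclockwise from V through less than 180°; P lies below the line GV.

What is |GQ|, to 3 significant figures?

41.7

G is at the origin; GV is horizontal with |GV| = 50.5 and V on the +x side, so V = (50.5, 0.00). A1 meets GV tangentially, so MV is at right angles to GV, so M = V + (0, -12.8) = (50.5, -12.8). Since MQ ⟂ QP (tangency), |MP| = √(12.8² + 23.7²) = 26.9 regardless of where Q sits on A1. So P lies on both circle(G, 59.9) and circle(M, 26.9); the below-GV intersection is P = (45.3, -39.2). Q is the foot of the tangent from P: Q = (38.3, -16.6).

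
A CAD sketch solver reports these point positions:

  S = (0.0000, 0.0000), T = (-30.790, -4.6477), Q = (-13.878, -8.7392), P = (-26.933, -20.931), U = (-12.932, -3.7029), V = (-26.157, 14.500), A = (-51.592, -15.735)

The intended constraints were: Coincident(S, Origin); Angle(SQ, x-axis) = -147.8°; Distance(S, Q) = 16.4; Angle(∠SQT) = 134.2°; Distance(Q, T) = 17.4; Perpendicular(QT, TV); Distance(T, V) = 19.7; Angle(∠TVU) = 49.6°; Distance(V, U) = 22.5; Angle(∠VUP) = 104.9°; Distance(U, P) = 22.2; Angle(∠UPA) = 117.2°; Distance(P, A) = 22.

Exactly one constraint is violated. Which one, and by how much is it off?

Distance(P, A) = 22 — off by 3.20.

S = (0.00, 0.00) ✓; SQ at -147.8° ✓; |SQ| = 16.40 ✓; ∠SQT = 134.2° ✓; |QT| = 17.40 ✓; ∠(QT, TV) = 90.00° ✓; |TV| = 19.70 ✓; ∠TVU = 49.60° ✓; |VU| = 22.50 ✓; ∠VUP = 104.9° ✓; |UP| = 22.20 ✓; ∠UPA = 117.2° ✓; |PA| = 25.20 ✗.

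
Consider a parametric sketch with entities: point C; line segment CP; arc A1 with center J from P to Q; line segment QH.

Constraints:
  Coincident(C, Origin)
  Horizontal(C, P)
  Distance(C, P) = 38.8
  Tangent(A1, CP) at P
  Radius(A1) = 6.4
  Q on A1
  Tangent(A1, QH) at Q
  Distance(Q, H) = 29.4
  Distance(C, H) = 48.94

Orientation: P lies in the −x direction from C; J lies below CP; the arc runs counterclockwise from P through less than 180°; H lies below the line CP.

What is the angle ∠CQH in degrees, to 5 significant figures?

78.248°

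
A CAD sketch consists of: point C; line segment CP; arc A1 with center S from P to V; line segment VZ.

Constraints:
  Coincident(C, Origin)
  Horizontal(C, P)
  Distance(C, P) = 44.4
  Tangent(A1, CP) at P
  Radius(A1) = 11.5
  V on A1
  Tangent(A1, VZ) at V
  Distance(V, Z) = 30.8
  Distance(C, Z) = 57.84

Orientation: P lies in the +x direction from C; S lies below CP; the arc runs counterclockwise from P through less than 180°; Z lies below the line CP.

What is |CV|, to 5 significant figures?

35.619

Checks: |SV| = 11.50 ✓; ∠(SV, VZ) = 90.00° ✓; |VZ| = 30.80 ✓; |CZ| = 57.84 ✓.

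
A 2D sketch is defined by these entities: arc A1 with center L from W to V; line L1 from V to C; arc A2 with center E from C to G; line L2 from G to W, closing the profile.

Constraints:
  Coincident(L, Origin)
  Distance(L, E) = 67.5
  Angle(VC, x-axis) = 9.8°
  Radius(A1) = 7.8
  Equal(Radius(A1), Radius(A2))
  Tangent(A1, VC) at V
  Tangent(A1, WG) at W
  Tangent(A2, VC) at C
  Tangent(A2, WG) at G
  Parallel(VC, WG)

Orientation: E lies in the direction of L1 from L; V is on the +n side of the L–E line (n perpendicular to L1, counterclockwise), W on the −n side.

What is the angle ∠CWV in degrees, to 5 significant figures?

76.987°

Tangency of A1 to both parallel lines with radius 7.8 puts V and W at L ± 7.8·n: V = (-1.3276, 7.6862), W = (1.3276, -7.6862). Equal radii place C and G the same way about E: C = E + 7.8·n = (65.187, 19.175), G = E − 7.8·n = (67.843, 3.8030). Then cos ∠CWV = WC·WV / (|WC||WV|), giving 76.987°.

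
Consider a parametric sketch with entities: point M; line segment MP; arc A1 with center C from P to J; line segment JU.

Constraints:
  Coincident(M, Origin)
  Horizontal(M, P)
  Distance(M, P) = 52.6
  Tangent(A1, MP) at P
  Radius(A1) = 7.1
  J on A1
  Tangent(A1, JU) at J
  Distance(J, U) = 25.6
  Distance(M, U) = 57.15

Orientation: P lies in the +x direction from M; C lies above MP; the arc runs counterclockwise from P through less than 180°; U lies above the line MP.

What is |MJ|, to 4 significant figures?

59.77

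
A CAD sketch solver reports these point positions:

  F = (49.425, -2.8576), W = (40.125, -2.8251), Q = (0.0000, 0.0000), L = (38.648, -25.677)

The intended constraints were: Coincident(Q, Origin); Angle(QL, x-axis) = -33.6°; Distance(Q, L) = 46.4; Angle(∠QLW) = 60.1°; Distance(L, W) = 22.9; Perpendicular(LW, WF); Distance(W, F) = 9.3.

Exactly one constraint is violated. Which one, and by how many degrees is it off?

Perpendicular(LW, WF) — off by 3.50°.

Q = (0.00, 0.00) ✓; QL at -33.60° ✓; |QL| = 46.40 ✓; ∠QLW = 60.10° ✓; |LW| = 22.90 ✓; ∠(LW, WF) = 86.50° ✗; |WF| = 9.300 ✓.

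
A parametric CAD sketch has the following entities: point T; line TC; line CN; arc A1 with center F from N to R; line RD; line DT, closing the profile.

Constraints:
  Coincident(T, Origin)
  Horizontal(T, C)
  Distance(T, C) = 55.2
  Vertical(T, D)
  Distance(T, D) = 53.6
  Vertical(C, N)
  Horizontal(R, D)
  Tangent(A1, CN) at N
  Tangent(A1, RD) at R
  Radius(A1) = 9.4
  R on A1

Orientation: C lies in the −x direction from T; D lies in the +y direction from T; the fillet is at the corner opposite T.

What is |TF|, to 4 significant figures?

63.65

T and D share the same x with |TD| = 53.6 and D on the +y side, so D = (0.000, 53.60). The virtual corner opposite T is at (-55.20, 53.60). A1 meets CN tangentially, so FN is at right angles to CN and A1 meets RD tangentially, so FR is at right angles to RD, with radius 9.4, so the center F sits 9.4 in from both sides at F = (-45.80, 44.20). Then |TF| = |F − T| = 63.65.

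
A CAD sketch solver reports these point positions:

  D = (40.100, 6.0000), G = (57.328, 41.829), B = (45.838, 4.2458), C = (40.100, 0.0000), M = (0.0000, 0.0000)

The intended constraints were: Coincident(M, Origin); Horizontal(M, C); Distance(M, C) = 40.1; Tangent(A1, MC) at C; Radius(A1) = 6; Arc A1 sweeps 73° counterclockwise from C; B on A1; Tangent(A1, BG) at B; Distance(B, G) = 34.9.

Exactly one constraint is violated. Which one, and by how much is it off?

Distance(B, G) = 34.9 — off by 4.40.

M = (0.00, 0.00) ✓; M.y = 0.00, C.y = 0.00 ✓; |MC| = 40.10 ✓; ∠(DC, CM) = 90.00° ✓; |DC| = 6.000 ✓; bearing(D→B) − bearing(D→C) = 73.00° ✓; |DB| = 6.000 ✓; ∠(DB, BG) = 90.00° ✓; |BG| = 39.30 ✗.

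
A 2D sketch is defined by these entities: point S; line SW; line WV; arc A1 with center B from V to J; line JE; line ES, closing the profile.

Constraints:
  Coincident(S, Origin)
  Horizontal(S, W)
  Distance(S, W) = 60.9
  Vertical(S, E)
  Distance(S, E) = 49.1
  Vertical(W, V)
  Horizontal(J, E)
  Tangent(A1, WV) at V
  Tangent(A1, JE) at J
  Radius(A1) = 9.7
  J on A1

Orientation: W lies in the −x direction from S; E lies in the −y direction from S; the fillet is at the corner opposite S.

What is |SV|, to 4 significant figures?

72.53

The virtual corner opposite S is at (-60.90, -49.10). Tangency of A1 to WV means the radius BV is perpendicular to WV and since A1 is tangent to JE there, BJ ⟂ JE, with radius 9.7, so the center B sits 9.7 in from both sides at B = (-51.20, -39.40). That places the tangent points at V = (-60.90, -39.40) on WV and J = (-51.20, -49.10) on JE. Then |SV| = |V − S| = 72.53.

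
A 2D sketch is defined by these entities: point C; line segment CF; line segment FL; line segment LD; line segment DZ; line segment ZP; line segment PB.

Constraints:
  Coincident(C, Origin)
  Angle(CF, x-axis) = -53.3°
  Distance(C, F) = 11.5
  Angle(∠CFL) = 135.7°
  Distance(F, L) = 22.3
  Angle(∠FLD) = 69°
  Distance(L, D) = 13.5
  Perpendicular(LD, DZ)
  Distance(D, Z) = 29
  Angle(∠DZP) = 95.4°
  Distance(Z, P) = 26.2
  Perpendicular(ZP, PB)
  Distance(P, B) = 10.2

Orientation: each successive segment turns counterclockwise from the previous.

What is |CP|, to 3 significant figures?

31.6

C is at the origin; CF runs at -53.3° with length 11.5, so F = (6.87, -9.22). ∠CFL = 135.7° gives FL at -9.00° from the x-axis; with |FL| = 22.3, L = (28.9, -12.7). ∠FLD = 69.0° gives LD at 102° from the x-axis; with |LD| = 13.5, D = (26.1, 0.496). LD ⟂ DZ, so DZ runs at -168°; with |DZ| = 29.0, Z = (-2.27, -5.53). ∠DZP = 95.4° gives ZP at -83.4° from the x-axis; with |ZP| = 26.2, P = (0.736, -31.6). Then |CP| = |P − C| = 31.6.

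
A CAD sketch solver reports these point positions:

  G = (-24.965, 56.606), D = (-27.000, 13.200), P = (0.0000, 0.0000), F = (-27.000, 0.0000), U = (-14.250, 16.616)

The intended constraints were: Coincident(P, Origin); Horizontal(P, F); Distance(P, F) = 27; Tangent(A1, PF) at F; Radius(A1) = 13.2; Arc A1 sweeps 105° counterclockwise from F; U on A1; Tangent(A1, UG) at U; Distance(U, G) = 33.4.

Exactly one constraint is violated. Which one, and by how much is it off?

Distance(U, G) = 33.4 — off by 8.00.

P = (0.00, 0.00) ✓; P.y = 0.00, F.y = 0.00 ✓; |PF| = 27.00 ✓; ∠(DF, FP) = 90.00° ✓; |DF| = 13.20 ✓; bearing(D→U) − bearing(D→F) = 105.0° ✓; |DU| = 13.20 ✓; ∠(DU, UG) = 90.00° ✓; |UG| = 41.40 ✗.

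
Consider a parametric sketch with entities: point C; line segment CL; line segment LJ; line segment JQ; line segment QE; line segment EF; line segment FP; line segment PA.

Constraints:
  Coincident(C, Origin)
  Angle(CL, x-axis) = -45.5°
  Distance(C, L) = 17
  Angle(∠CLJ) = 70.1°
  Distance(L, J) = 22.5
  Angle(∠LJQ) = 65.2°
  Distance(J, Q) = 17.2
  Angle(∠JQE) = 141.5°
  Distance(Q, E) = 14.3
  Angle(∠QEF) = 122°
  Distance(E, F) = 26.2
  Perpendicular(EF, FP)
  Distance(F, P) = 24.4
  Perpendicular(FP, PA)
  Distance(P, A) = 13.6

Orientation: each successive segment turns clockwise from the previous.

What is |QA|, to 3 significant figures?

23.6

C is at the origin; CL runs at -45.5° with length 17.0, so L = (11.9, -12.1). ∠CLJ = 70.1° gives LJ at -155° from the x-axis; with |LJ| = 22.5, J = (-8.54, -21.5). ∠LJQ = 65.2° gives JQ at 89.8° from the x-axis; with |JQ| = 17.2, Q = (-8.48, -4.29). ∠JQE = 141.5° gives QE at 51.3° from the x-axis; with |QE| = 14.3, E = (0.459, 6.87). ∠QEF = 122.0° gives EF at -6.70° from the x-axis; with |EF| = 26.2, F = (26.5, 3.81). The perpendicularity gives FP at right angles to EF, so FP runs at -96.7°; with |FP| = 24.4, P = (23.6, -20.4). FP ⟂ PA, so PA runs at 173°; with |PA| = 13.6, A = (10.1, -18.8). Then |QA| = |A − Q| = 23.6.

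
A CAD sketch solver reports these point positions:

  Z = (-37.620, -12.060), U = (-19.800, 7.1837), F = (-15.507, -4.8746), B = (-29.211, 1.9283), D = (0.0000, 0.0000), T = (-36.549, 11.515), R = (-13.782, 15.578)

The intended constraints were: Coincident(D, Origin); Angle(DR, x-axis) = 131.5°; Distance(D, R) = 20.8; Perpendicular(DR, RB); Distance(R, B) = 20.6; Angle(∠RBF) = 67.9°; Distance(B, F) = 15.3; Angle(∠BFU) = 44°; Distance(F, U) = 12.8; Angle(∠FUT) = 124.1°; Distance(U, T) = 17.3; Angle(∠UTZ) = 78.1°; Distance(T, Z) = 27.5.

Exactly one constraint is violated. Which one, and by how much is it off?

Distance(T, Z) = 27.5 — off by 3.90.

D = (0.00, 0.00) ✓; DR at 131.5° ✓; |DR| = 20.80 ✓; ∠(DR, RB) = 90.00° ✓; |RB| = 20.60 ✓; ∠RBF = 67.90° ✓; |BF| = 15.30 ✓; ∠BFU = 44.00° ✓; |FU| = 12.80 ✓; ∠FUT = 124.1° ✓; |UT| = 17.30 ✓; ∠UTZ = 78.10° ✓; |TZ| = 23.60 ✗.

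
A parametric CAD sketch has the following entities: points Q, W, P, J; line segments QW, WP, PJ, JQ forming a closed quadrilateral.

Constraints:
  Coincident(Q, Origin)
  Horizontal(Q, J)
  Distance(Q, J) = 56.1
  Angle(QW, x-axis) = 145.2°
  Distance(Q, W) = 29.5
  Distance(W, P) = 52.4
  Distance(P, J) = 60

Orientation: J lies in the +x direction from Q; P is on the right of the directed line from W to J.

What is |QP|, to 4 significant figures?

28.10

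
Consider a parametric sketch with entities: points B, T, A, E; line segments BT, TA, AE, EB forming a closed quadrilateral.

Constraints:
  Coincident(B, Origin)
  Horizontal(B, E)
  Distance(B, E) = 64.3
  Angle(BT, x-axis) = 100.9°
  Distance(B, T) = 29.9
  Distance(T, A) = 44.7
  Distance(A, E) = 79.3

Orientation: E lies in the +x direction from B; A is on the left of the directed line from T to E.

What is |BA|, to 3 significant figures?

68.9

B is at the origin; BE is horizontal with |BE| = 64.3 and E in +x, so E = (64.3, 0). BT runs at 100.9° with |BT| = 29.9, so T = (-5.65, 29.4). A is determined by |TA| = 44.7 and |AE| = 79.3 together: it lies at the intersection of circle(T, 44.7) and circle(E, 79.3). With |TE| = 75.9, the foot of the radical line on TE is 9.66 from T and the perpendicular offset is √(44.7² − 9.66²) = 43.6. Taking the left-of-TE solution: A = (20.1, 65.9).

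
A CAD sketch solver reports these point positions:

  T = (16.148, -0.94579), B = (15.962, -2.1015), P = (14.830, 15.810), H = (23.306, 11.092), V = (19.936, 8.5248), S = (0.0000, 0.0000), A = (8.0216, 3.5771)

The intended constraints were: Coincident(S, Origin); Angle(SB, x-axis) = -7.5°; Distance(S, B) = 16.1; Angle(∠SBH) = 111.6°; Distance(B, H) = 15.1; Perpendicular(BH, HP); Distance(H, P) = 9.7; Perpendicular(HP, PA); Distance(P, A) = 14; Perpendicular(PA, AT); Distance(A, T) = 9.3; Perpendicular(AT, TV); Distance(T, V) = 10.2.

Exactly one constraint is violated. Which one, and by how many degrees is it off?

Perpendicular(AT, TV) — off by 7.30°.

S = (0.00, 0.00) ✓; SB at -7.500° ✓; |SB| = 16.10 ✓; ∠SBH = 111.6° ✓; |BH| = 15.10 ✓; ∠(BH, HP) = 90.00° ✓; |HP| = 9.701 ✓; ∠(HP, PA) = 90.00° ✓; |PA| = 14.00 ✓; ∠(PA, AT) = 90.00° ✓; |AT| = 9.300 ✓; ∠(AT, TV) = 97.30° ✗; |TV| = 10.20 ✓.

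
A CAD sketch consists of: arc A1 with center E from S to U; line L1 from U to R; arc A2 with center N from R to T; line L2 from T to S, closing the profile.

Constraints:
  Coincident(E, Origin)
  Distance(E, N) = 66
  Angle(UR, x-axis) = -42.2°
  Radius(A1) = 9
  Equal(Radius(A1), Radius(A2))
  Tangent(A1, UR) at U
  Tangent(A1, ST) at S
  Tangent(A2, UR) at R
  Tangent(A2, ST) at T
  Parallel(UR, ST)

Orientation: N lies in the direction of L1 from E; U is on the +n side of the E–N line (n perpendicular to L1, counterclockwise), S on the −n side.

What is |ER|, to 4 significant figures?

66.61

The slot axis is L1's direction at -42.2°, so u = (cos -42.2°, sin -42.2°) = (0.7408, -0.6717) and n = (−sin -42.2°, cos -42.2°) = (0.6717, 0.7408). E is at the origin and N lies 66.0 along u from E, so N = 66.0·u = (48.89, -44.33). Tangency of A1 to both parallel lines with radius 9.0 puts U and S at E ± 9.0·n: U = (6.045, 6.667), S = (-6.045, -6.667). Equal radii place R and T the same way about N: R = N + 9.0·n = (54.94, -37.67), T = N − 9.0·n = (42.85, -51.00). Then |ER| = |R − E| = 66.61.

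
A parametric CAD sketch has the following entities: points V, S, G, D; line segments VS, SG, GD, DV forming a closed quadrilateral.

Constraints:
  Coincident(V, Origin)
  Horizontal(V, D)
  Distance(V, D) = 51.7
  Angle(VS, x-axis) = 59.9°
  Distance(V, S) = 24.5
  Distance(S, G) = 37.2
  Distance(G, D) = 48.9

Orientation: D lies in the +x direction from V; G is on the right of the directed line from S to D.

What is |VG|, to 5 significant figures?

16.215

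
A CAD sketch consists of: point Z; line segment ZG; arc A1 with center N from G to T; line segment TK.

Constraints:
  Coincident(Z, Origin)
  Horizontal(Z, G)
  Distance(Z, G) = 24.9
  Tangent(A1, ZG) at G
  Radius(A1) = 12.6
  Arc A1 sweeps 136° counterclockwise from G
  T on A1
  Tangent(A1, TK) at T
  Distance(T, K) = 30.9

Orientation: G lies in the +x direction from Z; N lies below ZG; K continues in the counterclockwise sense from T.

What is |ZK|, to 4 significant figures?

57.73

Z is at the origin; Z and G share the same y with |ZG| = 24.9 and G on the +x side, so G = (24.90, 0.000). Tangency of A1 to ZG means the radius NG is perpendicular to ZG, so N = G + (0, -12.6) = (24.90, -12.60). On A1, G sits at bearing 90° from N; a 136° counterclockwise sweep puts T at bearing 226°, so T = N + 12.6·(cos 226°, sin 226°) = (16.15, -21.66). The tangent condition forces NT to be normal to TK, so TK runs along (−sin 226°, cos 226°); with |TK| = 30.9, K = (38.37, -43.13). Then |ZK| = |K − Z| = 57.73.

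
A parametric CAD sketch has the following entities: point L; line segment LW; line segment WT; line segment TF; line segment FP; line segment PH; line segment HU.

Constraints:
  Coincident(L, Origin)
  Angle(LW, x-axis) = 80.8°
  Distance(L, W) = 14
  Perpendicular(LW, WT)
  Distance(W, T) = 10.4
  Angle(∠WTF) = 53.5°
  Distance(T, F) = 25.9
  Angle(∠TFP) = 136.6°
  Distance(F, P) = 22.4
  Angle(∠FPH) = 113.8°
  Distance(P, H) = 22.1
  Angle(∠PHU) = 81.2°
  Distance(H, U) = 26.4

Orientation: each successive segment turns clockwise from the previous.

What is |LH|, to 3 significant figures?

40.1

L is at the origin; LW runs at 80.8° with length 14.0, so W = (2.24, 13.8). LW is perpendicular to WT, so WT runs at -9.20°; with |WT| = 10.4, T = (12.5, 12.2). ∠WTF = 53.5° gives TF at -136° from the x-axis; with |TF| = 25.9, F = (-6.03, -5.93). ∠TFP = 136.6° gives FP at -179° from the x-axis; with |FP| = 22.4, P = (-28.4, -6.28). ∠FPH = 113.8° gives PH at 115° from the x-axis; with |PH| = 22.1, H = (-37.7, 13.8). Then |LH| = |H − L| = 40.1.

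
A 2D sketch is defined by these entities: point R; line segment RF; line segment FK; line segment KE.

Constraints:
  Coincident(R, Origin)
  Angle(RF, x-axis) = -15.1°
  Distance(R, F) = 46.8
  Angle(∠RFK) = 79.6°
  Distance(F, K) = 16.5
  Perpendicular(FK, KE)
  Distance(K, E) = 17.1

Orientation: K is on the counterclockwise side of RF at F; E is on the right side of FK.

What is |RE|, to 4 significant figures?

63.64

R is at the origin; RF runs at -15.1° with length 46.8, so F = 46.8·(cos -15.1°, sin -15.1°) = (45.18, -12.19). ∠RFK = 79.6°, so FK runs at -15.1° + (180° − 79.6°) = 85.30° from the x-axis; with |FK| = 16.5, K = F + 16.5·(cos 85.30°, sin 85.30°) = (46.54, 4.253). FK is perpendicular to KE; with |KE| = 17.1 on the right of FK, E = K + 17.1·(0.9966, -0.08194) = (63.58, 2.852). Then |RE| = |E − R| = 63.64.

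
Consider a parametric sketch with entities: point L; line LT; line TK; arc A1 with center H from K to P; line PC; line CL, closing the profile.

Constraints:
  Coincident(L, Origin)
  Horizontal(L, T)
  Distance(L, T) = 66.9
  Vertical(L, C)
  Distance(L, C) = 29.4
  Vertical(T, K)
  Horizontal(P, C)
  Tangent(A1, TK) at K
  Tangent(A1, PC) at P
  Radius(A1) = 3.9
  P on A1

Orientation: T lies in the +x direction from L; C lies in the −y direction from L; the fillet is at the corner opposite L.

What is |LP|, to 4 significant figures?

69.52

L is at the origin; LT is horizontal with |LT| = 66.9 and T on the +x side, so T = (66.90, 0.000). L and C share the same x with |LC| = 29.4 and C on the −y side, so C = (0.000, -29.40). The virtual corner opposite L is at (66.90, -29.40). A1 meets TK tangentially, so HK is at right angles to TK and A1 meets PC tangentially, so HP is at right angles to PC, with radius 3.9, so the center H sits 3.9 in from both sides at H = (63.00, -25.50). That places the tangent points at K = (66.90, -25.50) on TK and P = (63.00, -29.40) on PC. Then |LP| = |P − L| = 69.52.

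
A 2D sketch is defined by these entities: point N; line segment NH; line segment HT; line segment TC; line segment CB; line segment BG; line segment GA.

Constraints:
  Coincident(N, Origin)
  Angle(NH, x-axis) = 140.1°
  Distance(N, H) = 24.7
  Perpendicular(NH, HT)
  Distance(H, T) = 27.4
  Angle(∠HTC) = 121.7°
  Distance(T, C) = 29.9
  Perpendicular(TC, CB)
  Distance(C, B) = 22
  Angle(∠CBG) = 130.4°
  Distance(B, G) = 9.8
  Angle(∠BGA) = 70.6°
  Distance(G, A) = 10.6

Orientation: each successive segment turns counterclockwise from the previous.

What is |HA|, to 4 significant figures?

33.39

N is at the origin; NH runs at 140.1° with length 24.7, so H = (-18.95, 15.84). NH is perpendicular to HT, so HT runs at -129.9°; with |HT| = 27.4, T = (-36.52, -5.177). ∠HTC = 121.7° gives TC at -71.60° from the x-axis; with |TC| = 29.9, C = (-27.09, -33.55). The perpendicularity gives CB at right angles to TC, so CB runs at 18.40°; with |CB| = 22.0, B = (-6.212, -26.60). ∠CBG = 130.4° gives BG at 68.00° from the x-axis; with |BG| = 9.8, G = (-2.540, -17.52). ∠BGA = 70.6° gives GA at 177.4° from the x-axis; with |GA| = 10.6, A = (-13.13, -17.04). Then |HA| = |A − H| = 33.39.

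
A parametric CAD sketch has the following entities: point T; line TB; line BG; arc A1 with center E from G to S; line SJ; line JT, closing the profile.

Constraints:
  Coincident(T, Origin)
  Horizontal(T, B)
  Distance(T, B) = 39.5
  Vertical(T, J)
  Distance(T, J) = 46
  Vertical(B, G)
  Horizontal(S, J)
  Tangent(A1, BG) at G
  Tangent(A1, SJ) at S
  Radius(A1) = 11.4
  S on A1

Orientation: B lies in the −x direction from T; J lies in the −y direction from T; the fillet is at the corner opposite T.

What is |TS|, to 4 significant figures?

53.90

T is at the origin; TB is horizontal with |TB| = 39.5 and B on the −x side, so B = (-39.50, 0.000). T and J share the same x with |TJ| = 46.0 and J on the −y side, so J = (0.000, -46.00). The virtual corner opposite T is at (-39.50, -46.00). Tangency of A1 to BG means the radius EG is perpendicular to BG and A1 meets SJ tangentially, so ES is at right angles to SJ, with radius 11.4, so the center E sits 11.4 in from both sides at E = (-28.10, -34.60). That places the tangent points at G = (-39.50, -34.60) on BG and S = (-28.10, -46.00) on SJ. Then |TS| = |S − T| = 53.90.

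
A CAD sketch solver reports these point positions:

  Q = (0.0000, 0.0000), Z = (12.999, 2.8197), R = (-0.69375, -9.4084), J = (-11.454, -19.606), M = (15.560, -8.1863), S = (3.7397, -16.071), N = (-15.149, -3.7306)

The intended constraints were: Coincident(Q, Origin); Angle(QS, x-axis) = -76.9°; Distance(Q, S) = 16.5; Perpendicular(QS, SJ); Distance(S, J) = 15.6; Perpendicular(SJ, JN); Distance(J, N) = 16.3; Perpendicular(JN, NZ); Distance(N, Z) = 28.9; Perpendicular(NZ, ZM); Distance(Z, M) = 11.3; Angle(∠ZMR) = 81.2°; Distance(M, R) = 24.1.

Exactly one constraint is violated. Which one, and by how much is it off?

Distance(M, R) = 24.1 — off by 7.80.

Q = (0.00, 0.00) ✓; QS at -76.90° ✓; |QS| = 16.50 ✓; ∠(QS, SJ) = 90.00° ✓; |SJ| = 15.60 ✓; ∠(SJ, JN) = 90.00° ✓; |JN| = 16.30 ✓; ∠(JN, NZ) = 90.00° ✓; |NZ| = 28.90 ✓; ∠(NZ, ZM) = 90.00° ✓; |ZM| = 11.30 ✓; ∠ZMR = 81.20° ✓; |MR| = 16.30 ✗.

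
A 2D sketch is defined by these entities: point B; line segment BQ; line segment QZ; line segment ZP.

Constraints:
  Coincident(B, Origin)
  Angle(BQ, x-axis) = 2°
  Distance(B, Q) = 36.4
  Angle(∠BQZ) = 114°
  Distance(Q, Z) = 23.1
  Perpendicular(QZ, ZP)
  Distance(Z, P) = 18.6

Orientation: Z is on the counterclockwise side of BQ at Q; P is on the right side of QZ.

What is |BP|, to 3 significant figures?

64.2

B is at the origin; BQ runs at 2.0° with length 36.4, so Q = 36.4·(cos 2.0°, sin 2.0°) = (36.4, 1.27). ∠BQZ = 114.0°, so QZ runs at 2.0° + (180° − 114.0°) = 68.0° from the x-axis; with |QZ| = 23.1, Z = Q + 23.1·(cos 68.0°, sin 68.0°) = (45.0, 22.7). QZ is perpendicular to ZP; with |ZP| = 18.6 on the right of QZ, P = Z + 18.6·(0.927, -0.375) = (62.3, 15.7). Then |BP| = |P − B| = 64.2.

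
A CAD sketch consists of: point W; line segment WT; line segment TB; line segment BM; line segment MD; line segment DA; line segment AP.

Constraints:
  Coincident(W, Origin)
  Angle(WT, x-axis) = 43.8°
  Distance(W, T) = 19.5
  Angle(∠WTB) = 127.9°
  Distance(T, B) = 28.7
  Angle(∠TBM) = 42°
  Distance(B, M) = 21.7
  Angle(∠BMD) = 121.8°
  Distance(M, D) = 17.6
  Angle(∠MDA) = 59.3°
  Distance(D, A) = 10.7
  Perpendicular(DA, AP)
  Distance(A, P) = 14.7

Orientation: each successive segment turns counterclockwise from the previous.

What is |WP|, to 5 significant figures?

25.616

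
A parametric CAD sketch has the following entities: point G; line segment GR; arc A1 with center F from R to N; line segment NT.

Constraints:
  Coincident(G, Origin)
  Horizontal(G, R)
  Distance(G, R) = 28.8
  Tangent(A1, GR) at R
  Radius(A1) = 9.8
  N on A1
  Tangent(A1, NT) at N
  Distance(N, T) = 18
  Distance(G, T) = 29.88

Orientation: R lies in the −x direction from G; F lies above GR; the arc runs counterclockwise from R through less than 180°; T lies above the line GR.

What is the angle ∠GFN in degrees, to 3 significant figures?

7.28°

Checks: ∠(FR, RG) = 90.00° ✓; |FN| = 9.800 ✓; ∠(FN, NT) = 90.00° ✓; |NT| = 18.00 ✓; |GT| = 29.88 ✓.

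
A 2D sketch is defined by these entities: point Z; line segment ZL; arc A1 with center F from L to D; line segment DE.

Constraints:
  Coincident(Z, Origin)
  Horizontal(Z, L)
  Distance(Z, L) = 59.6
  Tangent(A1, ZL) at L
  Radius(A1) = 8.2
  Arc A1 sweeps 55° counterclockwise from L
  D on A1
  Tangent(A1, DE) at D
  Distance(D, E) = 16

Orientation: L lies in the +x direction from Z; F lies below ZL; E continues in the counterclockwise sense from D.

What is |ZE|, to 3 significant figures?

46.8

Z is at the origin; Z and L share the same y with |ZL| = 59.6 and L on the +x side, so L = (59.6, 0.00). Since A1 is tangent to ZL there, FL ⟂ ZL, so F = L + (0, -8.2) = (59.6, -8.20). On A1, L sits at bearing 90° from F; a 55° counterclockwise sweep puts D at bearing 145°, so D = F + 8.2·(cos 145°, sin 145°) = (52.9, -3.50). The tangent condition forces FD to be normal to DE, so DE runs along (−sin 145°, cos 145°); with |DE| = 16.0, E = (43.7, -16.6). Then |ZE| = |E − Z| = 46.8.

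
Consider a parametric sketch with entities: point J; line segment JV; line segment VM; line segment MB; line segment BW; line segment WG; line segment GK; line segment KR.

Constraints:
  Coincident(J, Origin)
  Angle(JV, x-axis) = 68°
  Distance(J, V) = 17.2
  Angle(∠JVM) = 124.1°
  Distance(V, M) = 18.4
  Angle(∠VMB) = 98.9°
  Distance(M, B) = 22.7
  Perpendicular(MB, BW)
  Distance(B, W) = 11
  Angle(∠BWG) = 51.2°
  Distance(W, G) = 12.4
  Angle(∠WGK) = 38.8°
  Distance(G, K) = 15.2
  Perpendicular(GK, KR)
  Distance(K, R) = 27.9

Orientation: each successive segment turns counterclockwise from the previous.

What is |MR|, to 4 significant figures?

42.03

J is at the origin; JV runs at 68.0° with length 17.2, so V = (6.443, 15.95). ∠JVM = 124.1° gives VM at 123.9° from the x-axis; with |VM| = 18.4, M = (-3.819, 31.22). ∠VMB = 98.9° gives MB at -155.0° from the x-axis; with |MB| = 22.7, B = (-24.39, 21.63). MB is perpendicular to BW, so BW runs at -65.00°; with |BW| = 11.0, W = (-19.74, 11.66). ∠BWG = 51.2° gives WG at 63.80° from the x-axis; with |WG| = 12.4, G = (-14.27, 22.78). ∠WGK = 38.8° gives GK at -155.0° from the x-axis; with |GK| = 15.2, K = (-28.04, 16.36). The perpendicularity gives KR at right angles to GK, so KR runs at -65.00°; with |KR| = 27.9, R = (-16.25, -8.927). Then |MR| = |R − M| = 42.03.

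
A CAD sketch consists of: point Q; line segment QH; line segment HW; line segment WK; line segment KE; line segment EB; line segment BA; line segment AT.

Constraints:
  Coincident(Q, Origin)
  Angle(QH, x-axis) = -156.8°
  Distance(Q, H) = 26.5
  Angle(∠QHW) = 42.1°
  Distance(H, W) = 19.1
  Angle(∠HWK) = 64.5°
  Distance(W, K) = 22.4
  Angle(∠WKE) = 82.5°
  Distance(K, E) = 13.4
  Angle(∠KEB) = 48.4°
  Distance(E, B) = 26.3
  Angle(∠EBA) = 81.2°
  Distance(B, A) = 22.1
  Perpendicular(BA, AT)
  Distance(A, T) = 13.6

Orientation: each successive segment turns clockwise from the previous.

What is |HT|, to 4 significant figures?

32.04

Q is at the origin; QH runs at -156.8° with length 26.5, so H = (-24.36, -10.44). ∠QHW = 42.1° gives HW at 65.30° from the x-axis; with |HW| = 19.1, W = (-16.38, 6.913). ∠HWK = 64.5° gives WK at -50.20° from the x-axis; with |WK| = 22.4, K = (-2.037, -10.30). ∠WKE = 82.5° gives KE at -147.7° from the x-axis; with |KE| = 13.4, E = (-13.36, -17.46). ∠KEB = 48.4° gives EB at 80.70° from the x-axis; with |EB| = 26.3, B = (-9.114, 8.497). ∠EBA = 81.2° gives BA at -18.10° from the x-axis; with |BA| = 22.1, A = (11.89, 1.632). BA is perpendicular to AT, so AT runs at -108.1°; with |AT| = 13.6, T = (7.668, -11.30). Then |HT| = |T − H| = 32.04.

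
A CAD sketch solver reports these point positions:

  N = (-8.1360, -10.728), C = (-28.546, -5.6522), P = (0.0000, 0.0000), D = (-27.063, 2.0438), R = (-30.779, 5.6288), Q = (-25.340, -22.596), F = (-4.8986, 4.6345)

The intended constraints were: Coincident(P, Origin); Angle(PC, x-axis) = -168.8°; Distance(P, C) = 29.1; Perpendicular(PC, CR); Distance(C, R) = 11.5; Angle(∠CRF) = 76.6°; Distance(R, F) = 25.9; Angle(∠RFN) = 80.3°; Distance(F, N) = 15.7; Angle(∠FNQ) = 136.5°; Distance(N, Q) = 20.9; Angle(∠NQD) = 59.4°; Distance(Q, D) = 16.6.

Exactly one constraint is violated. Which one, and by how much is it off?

Distance(Q, D) = 16.6 — off by 8.10.

P = (0.00, 0.00) ✓; PC at -168.8° ✓; |PC| = 29.10 ✓; ∠(PC, CR) = 90.00° ✓; |CR| = 11.50 ✓; ∠CRF = 76.60° ✓; |RF| = 25.90 ✓; ∠RFN = 80.30° ✓; |FN| = 15.70 ✓; ∠FNQ = 136.5° ✓; |NQ| = 20.90 ✓; ∠NQD = 59.40° ✓; |QD| = 24.70 ✗.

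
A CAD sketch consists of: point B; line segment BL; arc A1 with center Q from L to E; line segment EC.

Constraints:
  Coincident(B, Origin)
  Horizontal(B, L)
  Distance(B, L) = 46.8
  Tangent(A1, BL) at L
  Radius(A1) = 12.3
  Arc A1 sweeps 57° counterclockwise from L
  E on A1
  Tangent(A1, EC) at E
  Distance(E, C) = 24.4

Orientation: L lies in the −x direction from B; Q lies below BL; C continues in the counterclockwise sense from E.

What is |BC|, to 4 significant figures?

75.07

B is at the origin; B and L share the same y with |BL| = 46.8 and L on the −x side, so L = (-46.80, 0.000). A1 meets BL tangentially, so QL is at right angles to BL, so Q = L + (0, -12.3) = (-46.80, -12.30). On A1, L sits at bearing 90° from Q; a 57° counterclockwise sweep puts E at bearing 147°, so E = Q + 12.3·(cos 147°, sin 147°) = (-57.12, -5.601). The tangent condition forces QE to be normal to EC, so EC runs along (−sin 147°, cos 147°); with |EC| = 24.4, C = (-70.40, -26.06). Then |BC| = |C − B| = 75.07.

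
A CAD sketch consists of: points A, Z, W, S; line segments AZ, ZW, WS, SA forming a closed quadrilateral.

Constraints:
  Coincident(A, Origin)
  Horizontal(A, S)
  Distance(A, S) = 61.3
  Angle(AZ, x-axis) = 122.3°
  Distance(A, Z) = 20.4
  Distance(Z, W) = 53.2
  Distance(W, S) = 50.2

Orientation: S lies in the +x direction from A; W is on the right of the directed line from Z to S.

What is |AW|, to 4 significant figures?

32.82

A is at the origin; A and S share the same y with |AS| = 61.3 and S in +x, so S = (61.3, 0). AZ runs at 122.3° with |AZ| = 20.4, so Z = (-10.90, 17.24). W is determined by |ZW| = 53.2 and |WS| = 50.2 together: it lies at the intersection of circle(Z, 53.2) and circle(S, 50.2). With |ZS| = 74.23, the foot of the radical line on ZS is 39.21 from Z and the perpendicular offset is √(53.2² − 39.21²) = 35.96. Taking the right-of-ZS solution: W = (18.88, -26.84).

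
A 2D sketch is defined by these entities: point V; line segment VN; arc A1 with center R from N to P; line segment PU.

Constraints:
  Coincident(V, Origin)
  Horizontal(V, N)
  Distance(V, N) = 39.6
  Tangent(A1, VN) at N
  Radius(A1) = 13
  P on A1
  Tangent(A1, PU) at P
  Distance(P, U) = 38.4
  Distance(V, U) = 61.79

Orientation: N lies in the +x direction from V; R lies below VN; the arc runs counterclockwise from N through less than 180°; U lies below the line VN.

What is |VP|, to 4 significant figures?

30.55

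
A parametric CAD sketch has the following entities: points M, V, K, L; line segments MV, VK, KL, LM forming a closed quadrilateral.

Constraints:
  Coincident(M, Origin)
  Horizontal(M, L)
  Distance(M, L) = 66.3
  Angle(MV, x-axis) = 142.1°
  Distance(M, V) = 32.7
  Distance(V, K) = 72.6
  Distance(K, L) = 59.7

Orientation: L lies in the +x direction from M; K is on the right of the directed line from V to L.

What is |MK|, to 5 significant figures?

41.558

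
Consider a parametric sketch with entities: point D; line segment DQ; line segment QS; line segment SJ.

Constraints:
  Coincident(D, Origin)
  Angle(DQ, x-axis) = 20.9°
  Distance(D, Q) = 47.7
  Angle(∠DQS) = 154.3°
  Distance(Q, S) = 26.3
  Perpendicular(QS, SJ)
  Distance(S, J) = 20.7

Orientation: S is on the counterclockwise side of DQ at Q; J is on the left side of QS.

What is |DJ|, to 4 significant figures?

69.28

∠DQS = 154.3°, so QS runs at 20.9° + (180° − 154.3°) = 46.60° from the x-axis; with |QS| = 26.3, S = Q + 26.3·(cos 46.60°, sin 46.60°) = (62.63, 36.13). The perpendicularity gives SJ at right angles to QS; with |SJ| = 20.7 on the left of QS, J = S + 20.7·(-0.7266, 0.6871) = (47.59, 50.35). Then |DJ| = |J − D| = 69.28.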